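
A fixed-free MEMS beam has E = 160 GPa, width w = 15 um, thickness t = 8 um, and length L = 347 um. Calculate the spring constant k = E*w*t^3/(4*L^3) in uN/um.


Step 1: Convert E to consistent units (1 GPa = 1000 uN/um^2).
E = 160 GPa = 160000 uN/um^2
Step 2: Compute t^3 = 8^3 = 512
Step 3: Compute L^3 = 347^3 = 41781923
Step 4: k = 160000 * 15 * 512 / (4 * 41781923)
k = 7.3525 uN/um


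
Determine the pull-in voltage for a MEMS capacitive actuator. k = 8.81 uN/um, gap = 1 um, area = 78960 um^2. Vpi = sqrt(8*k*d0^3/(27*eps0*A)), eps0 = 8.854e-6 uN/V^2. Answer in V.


Step 1: Compute numerator: 8 * k * d0^3 = 8 * 8.81 * 1^3 = 70.48
Step 2: Compute denominator: 27 * eps0 * A = 27 * 8.854e-6 * 78960 = 18.87602
Step 3: Vpi = sqrt(70.48 / 18.87602)
Vpi = 1.93 V


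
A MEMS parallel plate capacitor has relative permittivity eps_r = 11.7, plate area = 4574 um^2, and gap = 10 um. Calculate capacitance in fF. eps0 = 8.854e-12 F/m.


Step 1: Convert area to m^2: A = 4574e-12 m^2
Step 2: Convert gap to m: d = 10e-6 m
Step 3: C = eps0 * eps_r * A / d
C = 8.854e-12 * 11.7 * 4574e-12 / 10e-6
Step 4: Convert to fF (multiply by 1e15).
C = 47.38 fF


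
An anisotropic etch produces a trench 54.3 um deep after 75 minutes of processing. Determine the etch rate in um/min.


Step 1: Etch rate = depth / time
Step 2: rate = 54.3 / 75
rate = 0.724 um/min


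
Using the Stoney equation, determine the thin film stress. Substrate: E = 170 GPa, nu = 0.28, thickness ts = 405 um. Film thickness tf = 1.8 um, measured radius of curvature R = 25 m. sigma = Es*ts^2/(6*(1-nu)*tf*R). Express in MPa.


Step 1: Compute numerator: Es * ts^2 = 170 * 405^2 = 27884250 (GPa*um^2)
Step 2: Compute denominator (R in um): 6*(1-nu)*tf*R = 6*0.72*1.8*25e6 = 194400000.0 (um^2)
Step 3: sigma (GPa) = 27884250 / 194400000.0 = 1.43437e-01 GPa
Step 4: Convert to MPa (x1000): sigma = 143.4 MPa


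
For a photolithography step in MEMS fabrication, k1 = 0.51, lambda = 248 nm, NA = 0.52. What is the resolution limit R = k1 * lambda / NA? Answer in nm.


Step 1: Identify values: k1 = 0.51, lambda = 248 nm, NA = 0.52
Step 2: R = k1 * lambda / NA
R = 0.51 * 248 / 0.52
R = 243.2 nm


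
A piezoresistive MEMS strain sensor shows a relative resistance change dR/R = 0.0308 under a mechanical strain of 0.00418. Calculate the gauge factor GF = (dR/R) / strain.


Step 1: Identify values.
dR/R = 0.0308, strain = 0.00418
Step 2: GF = (dR/R) / strain = 0.0308 / 0.00418
GF = 7.4


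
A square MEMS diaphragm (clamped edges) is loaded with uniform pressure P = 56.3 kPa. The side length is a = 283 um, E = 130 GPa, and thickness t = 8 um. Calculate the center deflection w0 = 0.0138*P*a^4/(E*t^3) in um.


Step 1: Convert pressure to compatible units (E is in GPa, so P in GPa).
P = 56.3 kPa = 56.3e-6 GPa
Step 2: Compute numerator: 0.0138 * P * a^4.
a^4 = 283^4 = 6414247921
numerator = 0.0138 * 56.3e-6 * 6414247921 = 4.9835e+03
Step 3: Compute denominator: E * t^3 = 130 * 8^3 = 66560
Step 4: w0 = numerator / denominator = 4.9835e+03 / 66560 = 0.0749 um


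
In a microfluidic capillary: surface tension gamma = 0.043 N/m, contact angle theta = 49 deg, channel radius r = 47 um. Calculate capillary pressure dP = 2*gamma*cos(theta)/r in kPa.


Step 1: cos(49 deg) = 0.6561
Step 2: Convert r to m: r = 47e-6 m
Step 3: dP = 2 * 0.043 * 0.6561 / 47e-6 = 1200.5 Pa
Step 4: Convert Pa to kPa (divide by 1000).
dP = 1.2 kPa


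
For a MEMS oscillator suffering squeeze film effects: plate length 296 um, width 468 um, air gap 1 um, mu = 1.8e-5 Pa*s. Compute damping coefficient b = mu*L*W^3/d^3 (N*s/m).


Step 1: Convert to SI.
L = 296e-6 m, W = 468e-6 m, d = 1e-6 m
Step 2: W^3 = (468e-6)^3 = 1.03e-10 m^3
Step 3: d^3 = (1e-6)^3 = 1.00e-18 m^3
Step 4: b = 1.8e-5 * 296e-6 * 1.03e-10 / 1.00e-18
b = 5.46e-01 N*s/m


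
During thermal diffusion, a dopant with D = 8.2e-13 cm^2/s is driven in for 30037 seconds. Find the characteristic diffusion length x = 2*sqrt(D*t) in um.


Step 1: Compute D*t = 8.2e-13 * 30037 = 2.463034e-08 cm^2
Step 2: sqrt(D*t) = 1.56941e-04 cm
Step 3: x = 2 * 1.56941e-04 cm = 3.13882e-04 cm
Step 4: Convert to um (1 cm = 1e4 um): x = 3.139 um


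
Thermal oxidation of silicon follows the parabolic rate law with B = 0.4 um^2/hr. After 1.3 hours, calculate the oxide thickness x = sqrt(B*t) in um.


Step 1: Compute B*t = 0.4 * 1.3 = 0.52
Step 2: x = sqrt(0.52)
x = 0.721 um


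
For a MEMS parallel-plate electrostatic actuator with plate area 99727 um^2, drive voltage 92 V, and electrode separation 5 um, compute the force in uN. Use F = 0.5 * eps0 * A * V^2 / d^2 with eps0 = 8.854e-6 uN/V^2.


Step 1: Identify parameters.
eps0 = 8.854e-6 uN/V^2, A = 99727 um^2, V = 92 V, d = 5 um
Step 2: Compute V^2 = 92^2 = 8464
Step 3: Compute d^2 = 5^2 = 25
Step 4: F = 0.5 * 8.854e-6 * 99727 * 8464 / 25
F = 149.471 uN


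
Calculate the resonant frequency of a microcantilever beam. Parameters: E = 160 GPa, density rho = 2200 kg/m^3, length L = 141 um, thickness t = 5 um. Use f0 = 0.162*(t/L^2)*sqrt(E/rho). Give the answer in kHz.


Step 1: Convert units to SI.
t_SI = 5e-6 m, L_SI = 141e-6 m
Step 2: Calculate sqrt(E/rho).
sqrt(160e9 / 2200) = 8528.03 m/s
Step 3: Compute f0.
f0 = 0.162 * 5e-6 / (141e-6)^2 * 8528.03 = 347452.6 Hz = 347.45 kHz


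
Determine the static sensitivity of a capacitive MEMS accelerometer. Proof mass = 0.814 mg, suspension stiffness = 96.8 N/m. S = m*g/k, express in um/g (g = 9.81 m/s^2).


Step 1: Convert mass: m = 0.814 mg = 8.14e-07 kg
Step 2: S = m * g / k = 8.14e-07 * 9.81 / 96.8
Step 3: S = 8.25e-08 m/g
Step 4: Convert to um/g: S = 0.082 um/g


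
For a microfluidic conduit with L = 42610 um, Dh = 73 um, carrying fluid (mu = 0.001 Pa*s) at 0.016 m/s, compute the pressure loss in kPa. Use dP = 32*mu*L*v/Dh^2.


Step 1: Convert to SI: L = 42610e-6 m, Dh = 73e-6 m
Step 2: dP = 32 * 0.001 * 42610e-6 * 0.016 / (73e-6)^2
Step 3: dP = 4093.89 Pa
Step 4: Convert to kPa: dP = 4.09 kPa


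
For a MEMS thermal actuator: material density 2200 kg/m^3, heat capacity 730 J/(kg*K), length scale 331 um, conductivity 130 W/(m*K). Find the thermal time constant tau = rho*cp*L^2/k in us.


Step 1: Convert L to m: L = 331e-6 m
Step 2: L^2 = (331e-6)^2 = 1.09561e-07 m^2
Step 3: tau = 2200 * 730 * 1.09561e-07 / 130 = 1.3535e-03 s
Step 4: Convert to microseconds (multiply by 1e6).
tau = 1353.5 us


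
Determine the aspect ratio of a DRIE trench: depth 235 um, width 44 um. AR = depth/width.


Step 1: AR = depth / width
Step 2: AR = 235 / 44
AR = 5.3


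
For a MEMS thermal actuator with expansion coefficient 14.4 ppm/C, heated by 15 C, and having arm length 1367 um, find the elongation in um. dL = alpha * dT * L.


Step 1: Convert CTE: alpha = 14.4 ppm/C = 14.4e-6 /C
Step 2: dL = 14.4e-6 * 15 * 1367
dL = 0.2953 um


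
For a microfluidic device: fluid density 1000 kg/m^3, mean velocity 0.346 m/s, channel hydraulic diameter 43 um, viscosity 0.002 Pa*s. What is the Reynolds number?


Step 1: Convert Dh to meters: Dh = 43e-6 m
Step 2: Re = rho * v * Dh / mu
Re = 1000 * 0.346 * 43e-6 / 0.002
Re = 7.439


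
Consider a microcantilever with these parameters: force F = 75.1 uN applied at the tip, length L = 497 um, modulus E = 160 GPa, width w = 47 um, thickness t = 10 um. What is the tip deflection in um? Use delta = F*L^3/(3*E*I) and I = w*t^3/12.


Step 1: Calculate the second moment of area.
I = w * t^3 / 12 = 47 * 10^3 / 12 = 3916.6667 um^4
Step 2: Convert E to consistent units (1 GPa = 1000 uN/um^2).
E = 160 GPa = 160000 uN/um^2
Step 3: Calculate tip deflection.
delta = F * L^3 / (3 * E * I)
delta = 75.1 * 497^3 / (3 * 160000 * 3916.6667)
delta = 4.904 um


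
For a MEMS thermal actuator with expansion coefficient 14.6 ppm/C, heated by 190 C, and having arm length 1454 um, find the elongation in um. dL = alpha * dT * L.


Step 1: Convert CTE: alpha = 14.6 ppm/C = 14.6e-6 /C
Step 2: dL = 14.6e-6 * 190 * 1454
dL = 4.0334 um


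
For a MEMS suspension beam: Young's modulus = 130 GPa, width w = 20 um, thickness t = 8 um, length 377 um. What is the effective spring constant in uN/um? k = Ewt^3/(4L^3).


Step 1: Convert E to consistent units (1 GPa = 1000 uN/um^2).
E = 130 GPa = 130000 uN/um^2
Step 2: Compute t^3 = 8^3 = 512
Step 3: Compute L^3 = 377^3 = 53582633
Step 4: k = 130000 * 20 * 512 / (4 * 53582633)
k = 6.211 uN/um


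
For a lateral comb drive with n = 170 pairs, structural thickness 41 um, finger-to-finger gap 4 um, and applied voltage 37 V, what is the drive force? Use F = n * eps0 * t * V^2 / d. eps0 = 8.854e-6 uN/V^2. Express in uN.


Step 1: Parameters: n=170, eps0=8.854e-6 uN/V^2, t=41 um, V=37 V, d=4 um
Step 2: V^2 = 1369
Step 3: F = 170 * 8.854e-6 * 41 * 1369 / 4
F = 21.121 uN


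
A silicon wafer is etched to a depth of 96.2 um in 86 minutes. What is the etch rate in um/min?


Step 1: Etch rate = depth / time
Step 2: rate = 96.2 / 86
rate = 1.119 um/min


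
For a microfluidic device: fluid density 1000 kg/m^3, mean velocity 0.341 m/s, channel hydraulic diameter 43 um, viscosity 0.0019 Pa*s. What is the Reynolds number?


Step 1: Convert Dh to meters: Dh = 43e-6 m
Step 2: Re = rho * v * Dh / mu
Re = 1000 * 0.341 * 43e-6 / 0.0019
Re = 7.717


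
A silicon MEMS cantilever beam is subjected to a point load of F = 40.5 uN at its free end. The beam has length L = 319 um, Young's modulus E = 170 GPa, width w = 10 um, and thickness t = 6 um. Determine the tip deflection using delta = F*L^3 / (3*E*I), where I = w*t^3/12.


Step 1: Calculate the second moment of area.
I = w * t^3 / 12 = 10 * 6^3 / 12 = 180.0 um^4
Step 2: Convert E to consistent units (1 GPa = 1000 uN/um^2).
E = 170 GPa = 170000 uN/um^2
Step 3: Calculate tip deflection.
delta = F * L^3 / (3 * E * I)
delta = 40.5 * 319^3 / (3 * 170000 * 180.0)
delta = 14.3214 um


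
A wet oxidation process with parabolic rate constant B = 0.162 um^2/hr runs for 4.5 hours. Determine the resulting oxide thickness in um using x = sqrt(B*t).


Step 1: Compute B*t = 0.162 * 4.5 = 0.729
Step 2: x = sqrt(0.729)
x = 0.854 um


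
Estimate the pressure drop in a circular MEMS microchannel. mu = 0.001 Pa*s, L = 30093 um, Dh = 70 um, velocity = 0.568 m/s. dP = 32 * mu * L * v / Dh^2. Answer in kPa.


Step 1: Convert to SI: L = 30093e-6 m, Dh = 70e-6 m
Step 2: dP = 32 * 0.001 * 30093e-6 * 0.568 / (70e-6)^2
Step 3: dP = 111626.61 Pa
Step 4: Convert to kPa: dP = 111.63 kPa


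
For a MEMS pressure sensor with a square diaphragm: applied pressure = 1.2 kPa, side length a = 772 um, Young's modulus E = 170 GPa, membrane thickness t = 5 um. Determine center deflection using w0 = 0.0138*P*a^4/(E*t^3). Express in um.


Step 1: Convert pressure to compatible units (E is in GPa, so P in GPa).
P = 1.2 kPa = 1.2e-6 GPa
Step 2: Compute numerator: 0.0138 * P * a^4.
a^4 = 772^4 = 355196928256
numerator = 0.0138 * 1.2e-6 * 355196928256 = 5.88206e+03
Step 3: Compute denominator: E * t^3 = 170 * 5^3 = 21250
Step 4: w0 = numerator / denominator = 5.88206e+03 / 21250 = 0.2768 um


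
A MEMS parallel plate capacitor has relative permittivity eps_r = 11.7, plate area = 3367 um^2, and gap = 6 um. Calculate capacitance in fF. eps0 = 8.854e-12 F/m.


Step 1: Convert area to m^2: A = 3367e-12 m^2
Step 2: Convert gap to m: d = 6e-6 m
Step 3: C = eps0 * eps_r * A / d
C = 8.854e-12 * 11.7 * 3367e-12 / 6e-6
Step 4: Convert to fF (multiply by 1e15).
C = 58.13 fF


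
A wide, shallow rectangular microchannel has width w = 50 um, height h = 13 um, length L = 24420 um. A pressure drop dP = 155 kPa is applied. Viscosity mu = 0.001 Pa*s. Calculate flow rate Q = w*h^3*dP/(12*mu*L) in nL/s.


Step 1: Convert all dimensions to SI (meters).
w = 50e-6 m, h = 13e-6 m, L = 24420e-6 m, dP = 155e3 Pa
Step 2: Q = w * h^3 * dP / (12 * mu * L)
Q = 50e-6 * (13e-6)^3 * 155e3 / (12 * 0.001 * 24420e-6) = 5.810384e-11 m^3/s
Step 3: Convert Q from m^3/s to nL/s (1 m^3 = 1e12 nL, so multiply by 1e12).
Q = 58.104 nL/s


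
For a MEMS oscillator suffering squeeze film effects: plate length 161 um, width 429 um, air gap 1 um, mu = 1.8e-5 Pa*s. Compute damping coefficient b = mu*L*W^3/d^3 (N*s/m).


Step 1: Convert to SI.
L = 161e-6 m, W = 429e-6 m, d = 1e-6 m
Step 2: W^3 = (429e-6)^3 = 7.90e-11 m^3
Step 3: d^3 = (1e-6)^3 = 1.00e-18 m^3
Step 4: b = 1.8e-5 * 161e-6 * 7.90e-11 / 1.00e-18
b = 2.29e-01 N*s/m


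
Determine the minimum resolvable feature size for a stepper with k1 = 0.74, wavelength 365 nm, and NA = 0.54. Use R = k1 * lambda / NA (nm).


Step 1: Identify values: k1 = 0.74, lambda = 365 nm, NA = 0.54
Step 2: R = k1 * lambda / NA
R = 0.74 * 365 / 0.54
R = 500.2 nm


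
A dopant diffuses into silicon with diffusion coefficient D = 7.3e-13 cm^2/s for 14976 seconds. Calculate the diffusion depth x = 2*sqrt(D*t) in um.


Step 1: Compute D*t = 7.3e-13 * 14976 = 1.093248e-08 cm^2
Step 2: sqrt(D*t) = 1.04559e-04 cm
Step 3: x = 2 * 1.04559e-04 cm = 2.09118e-04 cm
Step 4: Convert to um (1 cm = 1e4 um): x = 2.091 um


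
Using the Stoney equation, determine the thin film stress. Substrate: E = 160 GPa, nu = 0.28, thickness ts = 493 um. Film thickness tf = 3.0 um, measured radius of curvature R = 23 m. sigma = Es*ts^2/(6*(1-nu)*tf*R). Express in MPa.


Step 1: Compute numerator: Es * ts^2 = 160 * 493^2 = 38887840 (GPa*um^2)
Step 2: Compute denominator (R in um): 6*(1-nu)*tf*R = 6*0.72*3.0*23e6 = 298080000.0 (um^2)
Step 3: sigma (GPa) = 38887840 / 298080000.0 = 1.30461e-01 GPa
Step 4: Convert to MPa (x1000): sigma = 130.5 MPa


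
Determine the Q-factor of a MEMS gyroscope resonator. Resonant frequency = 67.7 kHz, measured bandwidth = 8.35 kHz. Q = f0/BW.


Step 1: Q = f0 / bandwidth
Step 2: Q = 67.7 / 8.35
Q = 8.1


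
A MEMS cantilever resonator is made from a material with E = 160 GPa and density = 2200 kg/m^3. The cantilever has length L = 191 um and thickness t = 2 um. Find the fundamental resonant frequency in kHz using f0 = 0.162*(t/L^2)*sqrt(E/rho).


Step 1: Convert units to SI.
t_SI = 2e-6 m, L_SI = 191e-6 m
Step 2: Calculate sqrt(E/rho).
sqrt(160e9 / 2200) = 8528.03 m/s
Step 3: Compute f0.
f0 = 0.162 * 2e-6 / (191e-6)^2 * 8528.03 = 75740.3 Hz = 75.74 kHz


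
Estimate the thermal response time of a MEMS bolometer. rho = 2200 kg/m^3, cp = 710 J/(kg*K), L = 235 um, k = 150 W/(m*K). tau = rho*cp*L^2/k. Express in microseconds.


Step 1: Convert L to m: L = 235e-6 m
Step 2: L^2 = (235e-6)^2 = 5.5225e-08 m^2
Step 3: tau = 2200 * 710 * 5.5225e-08 / 150 = 5.7507633e-04 s
Step 4: Convert to microseconds (multiply by 1e6).
tau = 575.076 us


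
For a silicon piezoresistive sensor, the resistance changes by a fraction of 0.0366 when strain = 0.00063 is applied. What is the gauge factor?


Step 1: Identify values.
dR/R = 0.0366, strain = 0.00063
Step 2: GF = (dR/R) / strain = 0.0366 / 0.00063
GF = 58.1


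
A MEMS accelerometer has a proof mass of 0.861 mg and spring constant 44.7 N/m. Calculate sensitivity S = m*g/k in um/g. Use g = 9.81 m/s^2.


Step 1: Convert mass: m = 0.861 mg = 8.61e-07 kg
Step 2: S = m * g / k = 8.61e-07 * 9.81 / 44.7
Step 3: S = 1.89e-07 m/g
Step 4: Convert to um/g: S = 0.189 um/g


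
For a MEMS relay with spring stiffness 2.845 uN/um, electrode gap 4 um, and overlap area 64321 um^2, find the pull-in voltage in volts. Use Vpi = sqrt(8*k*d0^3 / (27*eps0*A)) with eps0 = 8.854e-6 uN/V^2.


Step 1: Compute numerator: 8 * k * d0^3 = 8 * 2.845 * 4^3 = 1456.64
Step 2: Compute denominator: 27 * eps0 * A = 27 * 8.854e-6 * 64321 = 15.37645
Step 3: Vpi = sqrt(1456.64 / 15.37645)
Vpi = 9.73 V


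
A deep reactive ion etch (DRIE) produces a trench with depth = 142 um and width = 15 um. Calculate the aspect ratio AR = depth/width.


Step 1: AR = depth / width
Step 2: AR = 142 / 15
AR = 9.5


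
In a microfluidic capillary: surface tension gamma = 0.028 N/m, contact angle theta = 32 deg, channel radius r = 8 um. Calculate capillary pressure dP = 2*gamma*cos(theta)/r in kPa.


Step 1: cos(32 deg) = 0.848
Step 2: Convert r to m: r = 8e-6 m
Step 3: dP = 2 * 0.028 * 0.848 / 8e-6 = 5936.0 Pa
Step 4: Convert Pa to kPa (divide by 1000).
dP = 5.94 kPa


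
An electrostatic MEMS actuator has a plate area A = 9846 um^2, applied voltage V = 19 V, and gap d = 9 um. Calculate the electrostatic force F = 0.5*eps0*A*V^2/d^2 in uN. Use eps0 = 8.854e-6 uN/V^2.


Step 1: Identify parameters.
eps0 = 8.854e-6 uN/V^2, A = 9846 um^2, V = 19 V, d = 9 um
Step 2: Compute V^2 = 19^2 = 361
Step 3: Compute d^2 = 9^2 = 81
Step 4: F = 0.5 * 8.854e-6 * 9846 * 361 / 81
F = 0.194 uN


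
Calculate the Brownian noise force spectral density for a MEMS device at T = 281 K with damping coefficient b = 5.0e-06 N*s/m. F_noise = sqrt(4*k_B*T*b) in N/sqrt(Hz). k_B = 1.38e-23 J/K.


Step 1: Compute 4 * k_B * T * b
= 4 * 1.38e-23 * 281 * 5.0e-06
= 7.7556e-26 N^2/Hz
Step 2: F_noise = sqrt(7.7556e-26)
F_noise = 2.78e-13 N/sqrt(Hz)


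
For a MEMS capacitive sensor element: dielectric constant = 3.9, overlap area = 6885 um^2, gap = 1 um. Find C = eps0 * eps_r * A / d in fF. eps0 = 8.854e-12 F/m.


Step 1: Convert area to m^2: A = 6885e-12 m^2
Step 2: Convert gap to m: d = 1e-6 m
Step 3: C = eps0 * eps_r * A / d
C = 8.854e-12 * 3.9 * 6885e-12 / 1e-6
Step 4: Convert to fF (multiply by 1e15).
C = 237.74 fF


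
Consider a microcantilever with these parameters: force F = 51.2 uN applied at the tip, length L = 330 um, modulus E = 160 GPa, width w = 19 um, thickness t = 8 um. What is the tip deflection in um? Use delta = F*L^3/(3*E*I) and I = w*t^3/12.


Step 1: Calculate the second moment of area.
I = w * t^3 / 12 = 19 * 8^3 / 12 = 810.6667 um^4
Step 2: Convert E to consistent units (1 GPa = 1000 uN/um^2).
E = 160 GPa = 160000 uN/um^2
Step 3: Calculate tip deflection.
delta = F * L^3 / (3 * E * I)
delta = 51.2 * 330^3 / (3 * 160000 * 810.6667)
delta = 4.7286 um


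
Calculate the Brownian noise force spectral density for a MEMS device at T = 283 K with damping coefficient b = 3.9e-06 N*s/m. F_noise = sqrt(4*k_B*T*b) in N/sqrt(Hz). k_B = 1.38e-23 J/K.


Step 1: Compute 4 * k_B * T * b
= 4 * 1.38e-23 * 283 * 3.9e-06
= 6.0924e-26 N^2/Hz
Step 2: F_noise = sqrt(6.0924e-26)
F_noise = 2.47e-13 N/sqrt(Hz)


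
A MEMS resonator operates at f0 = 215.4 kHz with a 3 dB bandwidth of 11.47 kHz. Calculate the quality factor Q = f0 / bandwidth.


Step 1: Q = f0 / bandwidth
Step 2: Q = 215.4 / 11.47
Q = 18.8


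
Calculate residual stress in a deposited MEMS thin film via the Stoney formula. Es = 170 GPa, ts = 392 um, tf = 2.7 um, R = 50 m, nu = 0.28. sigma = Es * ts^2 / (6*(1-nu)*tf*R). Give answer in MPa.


Step 1: Compute numerator: Es * ts^2 = 170 * 392^2 = 26122880 (GPa*um^2)
Step 2: Compute denominator (R in um): 6*(1-nu)*tf*R = 6*0.72*2.7*50e6 = 583200000.0 (um^2)
Step 3: sigma (GPa) = 26122880 / 583200000.0 = 4.4792e-02 GPa
Step 4: Convert to MPa (x1000): sigma = 44.8 MPa


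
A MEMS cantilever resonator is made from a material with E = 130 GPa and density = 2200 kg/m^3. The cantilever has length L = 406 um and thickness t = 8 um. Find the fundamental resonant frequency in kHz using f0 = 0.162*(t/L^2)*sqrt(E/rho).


Step 1: Convert units to SI.
t_SI = 8e-6 m, L_SI = 406e-6 m
Step 2: Calculate sqrt(E/rho).
sqrt(130e9 / 2200) = 7687.06 m/s
Step 3: Compute f0.
f0 = 0.162 * 8e-6 / (406e-6)^2 * 7687.06 = 60438.4 Hz = 60.44 kHz


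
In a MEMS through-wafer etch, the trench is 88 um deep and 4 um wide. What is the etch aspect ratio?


Step 1: AR = depth / width
Step 2: AR = 88 / 4
AR = 22.0


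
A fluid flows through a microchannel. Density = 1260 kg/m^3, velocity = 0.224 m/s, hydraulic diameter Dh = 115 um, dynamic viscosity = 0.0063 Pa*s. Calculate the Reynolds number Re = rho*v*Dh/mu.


Step 1: Convert Dh to meters: Dh = 115e-6 m
Step 2: Re = rho * v * Dh / mu
Re = 1260 * 0.224 * 115e-6 / 0.0063
Re = 5.152


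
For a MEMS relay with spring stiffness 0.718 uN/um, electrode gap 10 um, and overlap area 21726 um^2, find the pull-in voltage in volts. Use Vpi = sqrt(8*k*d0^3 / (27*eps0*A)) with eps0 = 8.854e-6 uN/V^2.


Step 1: Compute numerator: 8 * k * d0^3 = 8 * 0.718 * 10^3 = 5744.0
Step 2: Compute denominator: 27 * eps0 * A = 27 * 8.854e-6 * 21726 = 5.193774
Step 3: Vpi = sqrt(5744.0 / 5.193774)
Vpi = 33.26 V


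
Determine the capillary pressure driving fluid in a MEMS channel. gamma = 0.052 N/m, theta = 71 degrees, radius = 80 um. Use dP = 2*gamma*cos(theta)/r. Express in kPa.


Step 1: cos(71 deg) = 0.3256
Step 2: Convert r to m: r = 80e-6 m
Step 3: dP = 2 * 0.052 * 0.3256 / 80e-6 = 423.3 Pa
Step 4: Convert Pa to kPa (divide by 1000).
dP = 0.42 kPa


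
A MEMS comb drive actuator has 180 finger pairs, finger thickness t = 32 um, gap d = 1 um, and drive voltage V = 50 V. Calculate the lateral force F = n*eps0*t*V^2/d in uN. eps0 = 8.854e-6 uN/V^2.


Step 1: Parameters: n=180, eps0=8.854e-6 uN/V^2, t=32 um, V=50 V, d=1 um
Step 2: V^2 = 2500
Step 3: F = 180 * 8.854e-6 * 32 * 2500 / 1
F = 127.498 uN


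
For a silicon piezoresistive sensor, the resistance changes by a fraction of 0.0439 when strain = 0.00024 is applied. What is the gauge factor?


Step 1: Identify values.
dR/R = 0.0439, strain = 0.00024
Step 2: GF = (dR/R) / strain = 0.0439 / 0.00024
GF = 182.9


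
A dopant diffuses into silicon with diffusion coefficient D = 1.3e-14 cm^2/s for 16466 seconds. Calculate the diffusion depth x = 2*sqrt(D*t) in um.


Step 1: Compute D*t = 1.3e-14 * 16466 = 2.14058e-10 cm^2
Step 2: sqrt(D*t) = 1.4631e-05 cm
Step 3: x = 2 * 1.4631e-05 cm = 2.9262e-05 cm
Step 4: Convert to um (1 cm = 1e4 um): x = 0.293 um


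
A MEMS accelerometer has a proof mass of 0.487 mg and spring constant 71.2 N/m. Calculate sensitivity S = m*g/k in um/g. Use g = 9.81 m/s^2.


Step 1: Convert mass: m = 0.487 mg = 4.87e-07 kg
Step 2: S = m * g / k = 4.87e-07 * 9.81 / 71.2
Step 3: S = 6.71e-08 m/g
Step 4: Convert to um/g: S = 0.067 um/g


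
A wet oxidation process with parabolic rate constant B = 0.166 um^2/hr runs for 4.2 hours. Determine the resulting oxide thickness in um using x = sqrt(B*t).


Step 1: Compute B*t = 0.166 * 4.2 = 0.6972
Step 2: x = sqrt(0.6972)
x = 0.835 um


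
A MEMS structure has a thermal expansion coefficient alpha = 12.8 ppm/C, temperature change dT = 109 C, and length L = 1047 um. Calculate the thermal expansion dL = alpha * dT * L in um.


Step 1: Convert CTE: alpha = 12.8 ppm/C = 12.8e-6 /C
Step 2: dL = 12.8e-6 * 109 * 1047
dL = 1.4608 um


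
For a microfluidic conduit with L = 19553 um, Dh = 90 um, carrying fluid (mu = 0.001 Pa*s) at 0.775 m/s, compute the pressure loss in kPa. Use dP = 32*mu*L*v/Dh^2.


Step 1: Convert to SI: L = 19553e-6 m, Dh = 90e-6 m
Step 2: dP = 32 * 0.001 * 19553e-6 * 0.775 / (90e-6)^2
Step 3: dP = 59865.98 Pa
Step 4: Convert to kPa: dP = 59.87 kPa


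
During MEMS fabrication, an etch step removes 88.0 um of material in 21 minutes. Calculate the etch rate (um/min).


Step 1: Etch rate = depth / time
Step 2: rate = 88.0 / 21
rate = 4.19 um/min


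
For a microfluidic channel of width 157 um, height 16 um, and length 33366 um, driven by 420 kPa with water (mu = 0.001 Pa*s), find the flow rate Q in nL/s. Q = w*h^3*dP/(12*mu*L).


Step 1: Convert all dimensions to SI (meters).
w = 157e-6 m, h = 16e-6 m, L = 33366e-6 m, dP = 420e3 Pa
Step 2: Q = w * h^3 * dP / (12 * mu * L)
Q = 157e-6 * (16e-6)^3 * 420e3 / (12 * 0.001 * 33366e-6) = 6.7456453e-10 m^3/s
Step 3: Convert Q from m^3/s to nL/s (1 m^3 = 1e12 nL, so multiply by 1e12).
Q = 674.565 nL/s


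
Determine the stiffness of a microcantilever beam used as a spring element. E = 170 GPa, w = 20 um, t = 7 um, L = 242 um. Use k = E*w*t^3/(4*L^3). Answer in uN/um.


Step 1: Convert E to consistent units (1 GPa = 1000 uN/um^2).
E = 170 GPa = 170000 uN/um^2
Step 2: Compute t^3 = 7^3 = 343
Step 3: Compute L^3 = 242^3 = 14172488
Step 4: k = 170000 * 20 * 343 / (4 * 14172488)
k = 20.5715 uN/um


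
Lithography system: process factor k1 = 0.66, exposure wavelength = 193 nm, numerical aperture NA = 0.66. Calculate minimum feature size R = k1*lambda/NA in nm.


Step 1: Identify values: k1 = 0.66, lambda = 193 nm, NA = 0.66
Step 2: R = k1 * lambda / NA
R = 0.66 * 193 / 0.66
R = 193.0 nm


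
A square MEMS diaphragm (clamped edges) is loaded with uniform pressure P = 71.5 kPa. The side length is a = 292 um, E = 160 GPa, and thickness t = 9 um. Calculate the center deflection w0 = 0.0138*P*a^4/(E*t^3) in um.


Step 1: Convert pressure to compatible units (E is in GPa, so P in GPa).
P = 71.5 kPa = 71.5e-6 GPa
Step 2: Compute numerator: 0.0138 * P * a^4.
a^4 = 292^4 = 7269949696
numerator = 0.0138 * 71.5e-6 * 7269949696 = 7.1733e+03
Step 3: Compute denominator: E * t^3 = 160 * 9^3 = 116640
Step 4: w0 = numerator / denominator = 7.1733e+03 / 116640 = 0.0615 um


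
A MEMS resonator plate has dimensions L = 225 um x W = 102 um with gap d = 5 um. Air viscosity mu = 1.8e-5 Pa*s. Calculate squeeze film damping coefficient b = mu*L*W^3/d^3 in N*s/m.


Step 1: Convert to SI.
L = 225e-6 m, W = 102e-6 m, d = 5e-6 m
Step 2: W^3 = (102e-6)^3 = 1.06e-12 m^3
Step 3: d^3 = (5e-6)^3 = 1.25e-16 m^3
Step 4: b = 1.8e-5 * 225e-6 * 1.06e-12 / 1.25e-16
b = 3.44e-05 N*s/m


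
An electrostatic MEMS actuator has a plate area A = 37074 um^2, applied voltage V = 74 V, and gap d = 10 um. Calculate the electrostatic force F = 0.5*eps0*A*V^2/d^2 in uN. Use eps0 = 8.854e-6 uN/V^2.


Step 1: Identify parameters.
eps0 = 8.854e-6 uN/V^2, A = 37074 um^2, V = 74 V, d = 10 um
Step 2: Compute V^2 = 74^2 = 5476
Step 3: Compute d^2 = 10^2 = 100
Step 4: F = 0.5 * 8.854e-6 * 37074 * 5476 / 100
F = 8.988 uN


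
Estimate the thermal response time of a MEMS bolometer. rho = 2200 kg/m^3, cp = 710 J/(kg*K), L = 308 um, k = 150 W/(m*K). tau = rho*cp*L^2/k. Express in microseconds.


Step 1: Convert L to m: L = 308e-6 m
Step 2: L^2 = (308e-6)^2 = 9.4864e-08 m^2
Step 3: tau = 2200 * 710 * 9.4864e-08 / 150 = 9.878505e-04 s
Step 4: Convert to microseconds (multiply by 1e6).
tau = 987.85 us


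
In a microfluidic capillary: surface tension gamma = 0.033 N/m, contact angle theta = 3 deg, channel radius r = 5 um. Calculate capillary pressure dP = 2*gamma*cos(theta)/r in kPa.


Step 1: cos(3 deg) = 0.9986
Step 2: Convert r to m: r = 5e-6 m
Step 3: dP = 2 * 0.033 * 0.9986 / 5e-6 = 13181.5 Pa
Step 4: Convert Pa to kPa (divide by 1000).
dP = 13.18 kPa


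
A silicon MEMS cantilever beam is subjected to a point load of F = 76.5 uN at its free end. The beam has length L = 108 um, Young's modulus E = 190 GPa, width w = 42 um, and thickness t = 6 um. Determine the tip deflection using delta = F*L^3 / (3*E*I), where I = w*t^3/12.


Step 1: Calculate the second moment of area.
I = w * t^3 / 12 = 42 * 6^3 / 12 = 756.0 um^4
Step 2: Convert E to consistent units (1 GPa = 1000 uN/um^2).
E = 190 GPa = 190000 uN/um^2
Step 3: Calculate tip deflection.
delta = F * L^3 / (3 * E * I)
delta = 76.5 * 108^3 / (3 * 190000 * 756.0)
delta = 0.2236 um


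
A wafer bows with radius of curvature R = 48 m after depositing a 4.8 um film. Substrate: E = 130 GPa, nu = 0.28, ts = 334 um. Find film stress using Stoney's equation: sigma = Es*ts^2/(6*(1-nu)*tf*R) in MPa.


Step 1: Compute numerator: Es * ts^2 = 130 * 334^2 = 14502280 (GPa*um^2)
Step 2: Compute denominator (R in um): 6*(1-nu)*tf*R = 6*0.72*4.8*48e6 = 995328000.0 (um^2)
Step 3: sigma (GPa) = 14502280 / 995328000.0 = 1.457e-02 GPa
Step 4: Convert to MPa (x1000): sigma = 14.6 MPa


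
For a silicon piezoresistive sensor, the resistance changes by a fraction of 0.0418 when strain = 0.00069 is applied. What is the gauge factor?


Step 1: Identify values.
dR/R = 0.0418, strain = 0.00069
Step 2: GF = (dR/R) / strain = 0.0418 / 0.00069
GF = 60.6


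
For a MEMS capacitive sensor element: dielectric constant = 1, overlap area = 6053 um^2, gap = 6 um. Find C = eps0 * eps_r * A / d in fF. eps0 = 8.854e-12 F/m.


Step 1: Convert area to m^2: A = 6053e-12 m^2
Step 2: Convert gap to m: d = 6e-6 m
Step 3: C = eps0 * eps_r * A / d
C = 8.854e-12 * 1 * 6053e-12 / 6e-6
Step 4: Convert to fF (multiply by 1e15).
C = 8.93 fF


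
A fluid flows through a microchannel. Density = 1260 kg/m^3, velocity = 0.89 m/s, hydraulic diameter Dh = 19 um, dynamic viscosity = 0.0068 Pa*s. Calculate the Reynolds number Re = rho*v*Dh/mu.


Step 1: Convert Dh to meters: Dh = 19e-6 m
Step 2: Re = rho * v * Dh / mu
Re = 1260 * 0.89 * 19e-6 / 0.0068
Re = 3.133


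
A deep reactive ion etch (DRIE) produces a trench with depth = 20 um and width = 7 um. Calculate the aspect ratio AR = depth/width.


Step 1: AR = depth / width
Step 2: AR = 20 / 7
AR = 2.9


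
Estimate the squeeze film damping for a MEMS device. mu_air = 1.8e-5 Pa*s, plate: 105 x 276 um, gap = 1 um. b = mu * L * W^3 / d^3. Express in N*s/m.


Step 1: Convert to SI.
L = 105e-6 m, W = 276e-6 m, d = 1e-6 m
Step 2: W^3 = (276e-6)^3 = 2.10e-11 m^3
Step 3: d^3 = (1e-6)^3 = 1.00e-18 m^3
Step 4: b = 1.8e-5 * 105e-6 * 2.10e-11 / 1.00e-18
b = 3.97e-02 N*s/m


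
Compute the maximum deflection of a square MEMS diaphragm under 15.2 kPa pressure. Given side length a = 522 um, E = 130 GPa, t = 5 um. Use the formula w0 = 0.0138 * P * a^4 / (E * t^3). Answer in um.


Step 1: Convert pressure to compatible units (E is in GPa, so P in GPa).
P = 15.2 kPa = 15.2e-6 GPa
Step 2: Compute numerator: 0.0138 * P * a^4.
a^4 = 522^4 = 74247530256
numerator = 0.0138 * 15.2e-6 * 74247530256 = 1.55742e+04
Step 3: Compute denominator: E * t^3 = 130 * 5^3 = 16250
Step 4: w0 = numerator / denominator = 1.55742e+04 / 16250 = 0.9584 um


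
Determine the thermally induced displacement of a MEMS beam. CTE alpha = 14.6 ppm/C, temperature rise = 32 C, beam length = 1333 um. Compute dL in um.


Step 1: Convert CTE: alpha = 14.6 ppm/C = 14.6e-6 /C
Step 2: dL = 14.6e-6 * 32 * 1333
dL = 0.6228 um


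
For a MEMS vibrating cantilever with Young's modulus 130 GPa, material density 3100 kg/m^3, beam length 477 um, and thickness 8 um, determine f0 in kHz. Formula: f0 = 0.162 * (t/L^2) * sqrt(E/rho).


Step 1: Convert units to SI.
t_SI = 8e-6 m, L_SI = 477e-6 m
Step 2: Calculate sqrt(E/rho).
sqrt(130e9 / 3100) = 6475.76 m/s
Step 3: Compute f0.
f0 = 0.162 * 8e-6 / (477e-6)^2 * 6475.76 = 36885.8 Hz = 36.89 kHz


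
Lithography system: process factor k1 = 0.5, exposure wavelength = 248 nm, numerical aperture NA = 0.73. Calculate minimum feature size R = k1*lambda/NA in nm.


Step 1: Identify values: k1 = 0.5, lambda = 248 nm, NA = 0.73
Step 2: R = k1 * lambda / NA
R = 0.5 * 248 / 0.73
R = 169.9 nm


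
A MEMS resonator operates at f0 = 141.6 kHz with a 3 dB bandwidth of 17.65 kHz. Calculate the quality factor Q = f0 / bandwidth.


Step 1: Q = f0 / bandwidth
Step 2: Q = 141.6 / 17.65
Q = 8.0


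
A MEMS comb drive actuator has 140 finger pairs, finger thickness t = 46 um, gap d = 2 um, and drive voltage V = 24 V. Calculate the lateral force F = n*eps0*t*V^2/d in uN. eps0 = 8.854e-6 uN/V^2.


Step 1: Parameters: n=140, eps0=8.854e-6 uN/V^2, t=46 um, V=24 V, d=2 um
Step 2: V^2 = 576
Step 3: F = 140 * 8.854e-6 * 46 * 576 / 2
F = 16.422 uN


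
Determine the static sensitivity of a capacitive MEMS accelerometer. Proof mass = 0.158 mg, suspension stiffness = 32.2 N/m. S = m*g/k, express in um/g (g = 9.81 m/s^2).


Step 1: Convert mass: m = 0.158 mg = 1.58e-07 kg
Step 2: S = m * g / k = 1.58e-07 * 9.81 / 32.2
Step 3: S = 4.81e-08 m/g
Step 4: Convert to um/g: S = 0.048 um/g


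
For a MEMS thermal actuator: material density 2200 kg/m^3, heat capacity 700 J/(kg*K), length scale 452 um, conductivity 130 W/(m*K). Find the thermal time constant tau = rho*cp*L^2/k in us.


Step 1: Convert L to m: L = 452e-6 m
Step 2: L^2 = (452e-6)^2 = 2.04304e-07 m^2
Step 3: tau = 2200 * 700 * 2.04304e-07 / 130 = 2.42021662e-03 s
Step 4: Convert to microseconds (multiply by 1e6).
tau = 2420.217 us


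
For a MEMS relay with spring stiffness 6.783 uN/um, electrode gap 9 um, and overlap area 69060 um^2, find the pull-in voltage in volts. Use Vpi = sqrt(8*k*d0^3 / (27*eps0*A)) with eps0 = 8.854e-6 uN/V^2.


Step 1: Compute numerator: 8 * k * d0^3 = 8 * 6.783 * 9^3 = 39558.456
Step 2: Compute denominator: 27 * eps0 * A = 27 * 8.854e-6 * 69060 = 16.509345
Step 3: Vpi = sqrt(39558.456 / 16.509345)
Vpi = 48.95 V


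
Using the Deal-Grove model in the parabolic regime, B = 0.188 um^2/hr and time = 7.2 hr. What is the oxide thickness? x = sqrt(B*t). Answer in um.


Step 1: Compute B*t = 0.188 * 7.2 = 1.3536
Step 2: x = sqrt(1.3536)
x = 1.163 um


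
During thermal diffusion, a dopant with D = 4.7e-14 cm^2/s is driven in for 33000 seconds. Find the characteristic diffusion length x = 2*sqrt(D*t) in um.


Step 1: Compute D*t = 4.7e-14 * 33000 = 1.551e-09 cm^2
Step 2: sqrt(D*t) = 3.9383e-05 cm
Step 3: x = 2 * 3.9383e-05 cm = 7.8766e-05 cm
Step 4: Convert to um (1 cm = 1e4 um): x = 0.788 um


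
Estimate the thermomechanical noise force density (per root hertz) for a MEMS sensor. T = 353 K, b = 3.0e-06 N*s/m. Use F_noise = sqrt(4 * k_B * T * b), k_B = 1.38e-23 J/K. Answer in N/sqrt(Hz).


Step 1: Compute 4 * k_B * T * b
= 4 * 1.38e-23 * 353 * 3.0e-06
= 5.8457e-26 N^2/Hz
Step 2: F_noise = sqrt(5.8457e-26)
F_noise = 2.42e-13 N/sqrt(Hz)


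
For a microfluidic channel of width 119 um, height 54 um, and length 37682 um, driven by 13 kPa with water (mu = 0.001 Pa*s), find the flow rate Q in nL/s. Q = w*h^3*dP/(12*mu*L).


Step 1: Convert all dimensions to SI (meters).
w = 119e-6 m, h = 54e-6 m, L = 37682e-6 m, dP = 13e3 Pa
Step 2: Q = w * h^3 * dP / (12 * mu * L)
Q = 119e-6 * (54e-6)^3 * 13e3 / (12 * 0.001 * 37682e-6) = 5.3871169e-10 m^3/s
Step 3: Convert Q from m^3/s to nL/s (1 m^3 = 1e12 nL, so multiply by 1e12).
Q = 538.712 nL/s


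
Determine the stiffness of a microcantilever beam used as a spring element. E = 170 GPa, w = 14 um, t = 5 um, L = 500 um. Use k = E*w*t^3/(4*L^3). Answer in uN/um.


Step 1: Convert E to consistent units (1 GPa = 1000 uN/um^2).
E = 170 GPa = 170000 uN/um^2
Step 2: Compute t^3 = 5^3 = 125
Step 3: Compute L^3 = 500^3 = 125000000
Step 4: k = 170000 * 14 * 125 / (4 * 125000000)
k = 0.595 uN/um


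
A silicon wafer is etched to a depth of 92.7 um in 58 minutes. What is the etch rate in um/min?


Step 1: Etch rate = depth / time
Step 2: rate = 92.7 / 58
rate = 1.598 um/min


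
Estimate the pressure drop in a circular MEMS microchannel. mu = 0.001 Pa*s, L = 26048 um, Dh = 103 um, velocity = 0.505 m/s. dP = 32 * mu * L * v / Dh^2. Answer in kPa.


Step 1: Convert to SI: L = 26048e-6 m, Dh = 103e-6 m
Step 2: dP = 32 * 0.001 * 26048e-6 * 0.505 / (103e-6)^2
Step 3: dP = 39677.22 Pa
Step 4: Convert to kPa: dP = 39.68 kPa


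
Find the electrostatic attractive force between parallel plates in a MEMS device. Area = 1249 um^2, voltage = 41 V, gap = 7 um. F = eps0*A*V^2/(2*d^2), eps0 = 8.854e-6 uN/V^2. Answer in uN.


Step 1: Identify parameters.
eps0 = 8.854e-6 uN/V^2, A = 1249 um^2, V = 41 V, d = 7 um
Step 2: Compute V^2 = 41^2 = 1681
Step 3: Compute d^2 = 7^2 = 49
Step 4: F = 0.5 * 8.854e-6 * 1249 * 1681 / 49
F = 0.19 uN


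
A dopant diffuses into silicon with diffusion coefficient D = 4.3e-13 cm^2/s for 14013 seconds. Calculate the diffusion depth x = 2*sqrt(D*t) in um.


Step 1: Compute D*t = 4.3e-13 * 14013 = 6.02559e-09 cm^2
Step 2: sqrt(D*t) = 7.76247e-05 cm
Step 3: x = 2 * 7.76247e-05 cm = 1.552494e-04 cm
Step 4: Convert to um (1 cm = 1e4 um): x = 1.552 um


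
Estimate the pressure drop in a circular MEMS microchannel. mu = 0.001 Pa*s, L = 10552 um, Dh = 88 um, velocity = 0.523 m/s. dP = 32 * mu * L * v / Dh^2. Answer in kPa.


Step 1: Convert to SI: L = 10552e-6 m, Dh = 88e-6 m
Step 2: dP = 32 * 0.001 * 10552e-6 * 0.523 / (88e-6)^2
Step 3: dP = 22804.53 Pa
Step 4: Convert to kPa: dP = 22.8 kPa


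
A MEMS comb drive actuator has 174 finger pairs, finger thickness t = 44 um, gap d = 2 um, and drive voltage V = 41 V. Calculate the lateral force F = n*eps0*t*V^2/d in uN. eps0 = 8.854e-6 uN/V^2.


Step 1: Parameters: n=174, eps0=8.854e-6 uN/V^2, t=44 um, V=41 V, d=2 um
Step 2: V^2 = 1681
Step 3: F = 174 * 8.854e-6 * 44 * 1681 / 2
F = 56.974 uN


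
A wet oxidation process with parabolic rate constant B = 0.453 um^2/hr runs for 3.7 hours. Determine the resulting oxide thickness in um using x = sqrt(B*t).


Step 1: Compute B*t = 0.453 * 3.7 = 1.6761
Step 2: x = sqrt(1.6761)
x = 1.295 um


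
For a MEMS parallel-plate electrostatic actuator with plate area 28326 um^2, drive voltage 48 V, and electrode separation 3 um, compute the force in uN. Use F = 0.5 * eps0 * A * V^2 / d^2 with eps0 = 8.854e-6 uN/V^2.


Step 1: Identify parameters.
eps0 = 8.854e-6 uN/V^2, A = 28326 um^2, V = 48 V, d = 3 um
Step 2: Compute V^2 = 48^2 = 2304
Step 3: Compute d^2 = 3^2 = 9
Step 4: F = 0.5 * 8.854e-6 * 28326 * 2304 / 9
F = 32.102 uN


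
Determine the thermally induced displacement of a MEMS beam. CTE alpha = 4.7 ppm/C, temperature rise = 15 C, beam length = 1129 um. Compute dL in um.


Step 1: Convert CTE: alpha = 4.7 ppm/C = 4.7e-6 /C
Step 2: dL = 4.7e-6 * 15 * 1129
dL = 0.0796 um


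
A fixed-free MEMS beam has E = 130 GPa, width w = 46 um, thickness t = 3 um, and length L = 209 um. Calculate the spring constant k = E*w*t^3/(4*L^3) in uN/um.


Step 1: Convert E to consistent units (1 GPa = 1000 uN/um^2).
E = 130 GPa = 130000 uN/um^2
Step 2: Compute t^3 = 3^3 = 27
Step 3: Compute L^3 = 209^3 = 9129329
Step 4: k = 130000 * 46 * 27 / (4 * 9129329)
k = 4.4215 uN/um


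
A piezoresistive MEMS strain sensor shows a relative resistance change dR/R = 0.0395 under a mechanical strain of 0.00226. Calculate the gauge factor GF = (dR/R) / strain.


Step 1: Identify values.
dR/R = 0.0395, strain = 0.00226
Step 2: GF = (dR/R) / strain = 0.0395 / 0.00226
GF = 17.5


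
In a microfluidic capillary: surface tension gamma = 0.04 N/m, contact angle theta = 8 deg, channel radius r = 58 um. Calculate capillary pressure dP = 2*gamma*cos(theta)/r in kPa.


Step 1: cos(8 deg) = 0.9903
Step 2: Convert r to m: r = 58e-6 m
Step 3: dP = 2 * 0.04 * 0.9903 / 58e-6 = 1365.9 Pa
Step 4: Convert Pa to kPa (divide by 1000).
dP = 1.37 kPa


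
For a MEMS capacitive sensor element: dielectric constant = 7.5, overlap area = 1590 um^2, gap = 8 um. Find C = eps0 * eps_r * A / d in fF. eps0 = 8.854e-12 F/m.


Step 1: Convert area to m^2: A = 1590e-12 m^2
Step 2: Convert gap to m: d = 8e-6 m
Step 3: C = eps0 * eps_r * A / d
C = 8.854e-12 * 7.5 * 1590e-12 / 8e-6
Step 4: Convert to fF (multiply by 1e15).
C = 13.2 fF


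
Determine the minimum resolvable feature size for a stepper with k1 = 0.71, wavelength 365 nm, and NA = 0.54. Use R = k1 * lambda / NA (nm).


Step 1: Identify values: k1 = 0.71, lambda = 365 nm, NA = 0.54
Step 2: R = k1 * lambda / NA
R = 0.71 * 365 / 0.54
R = 479.9 nm


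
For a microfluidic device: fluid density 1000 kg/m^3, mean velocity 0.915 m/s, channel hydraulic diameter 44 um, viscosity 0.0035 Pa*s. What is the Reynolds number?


Step 1: Convert Dh to meters: Dh = 44e-6 m
Step 2: Re = rho * v * Dh / mu
Re = 1000 * 0.915 * 44e-6 / 0.0035
Re = 11.503


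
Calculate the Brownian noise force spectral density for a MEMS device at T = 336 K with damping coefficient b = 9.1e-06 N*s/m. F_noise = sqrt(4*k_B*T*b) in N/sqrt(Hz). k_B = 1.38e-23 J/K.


Step 1: Compute 4 * k_B * T * b
= 4 * 1.38e-23 * 336 * 9.1e-06
= 1.6878e-25 N^2/Hz
Step 2: F_noise = sqrt(1.6878e-25)
F_noise = 4.11e-13 N/sqrt(Hz)


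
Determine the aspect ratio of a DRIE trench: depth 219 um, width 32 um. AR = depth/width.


Step 1: AR = depth / width
Step 2: AR = 219 / 32
AR = 6.8


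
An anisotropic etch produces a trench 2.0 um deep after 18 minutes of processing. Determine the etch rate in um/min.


Step 1: Etch rate = depth / time
Step 2: rate = 2.0 / 18
rate = 0.111 um/min


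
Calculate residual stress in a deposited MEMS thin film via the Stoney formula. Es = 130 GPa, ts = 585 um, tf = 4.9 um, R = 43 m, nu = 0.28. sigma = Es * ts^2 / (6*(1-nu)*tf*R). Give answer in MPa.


Step 1: Compute numerator: Es * ts^2 = 130 * 585^2 = 44489250 (GPa*um^2)
Step 2: Compute denominator (R in um): 6*(1-nu)*tf*R = 6*0.72*4.9*43e6 = 910224000.0 (um^2)
Step 3: sigma (GPa) = 44489250 / 910224000.0 = 4.8877e-02 GPa
Step 4: Convert to MPa (x1000): sigma = 48.9 MPa
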